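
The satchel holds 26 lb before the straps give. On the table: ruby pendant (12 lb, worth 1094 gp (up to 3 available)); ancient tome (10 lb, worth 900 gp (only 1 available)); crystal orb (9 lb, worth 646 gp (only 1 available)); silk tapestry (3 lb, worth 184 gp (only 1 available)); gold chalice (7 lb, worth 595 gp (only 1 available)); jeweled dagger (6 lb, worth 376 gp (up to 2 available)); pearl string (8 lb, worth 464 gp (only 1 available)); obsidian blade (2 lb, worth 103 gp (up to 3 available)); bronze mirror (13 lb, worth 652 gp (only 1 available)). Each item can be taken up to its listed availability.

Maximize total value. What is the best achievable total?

2291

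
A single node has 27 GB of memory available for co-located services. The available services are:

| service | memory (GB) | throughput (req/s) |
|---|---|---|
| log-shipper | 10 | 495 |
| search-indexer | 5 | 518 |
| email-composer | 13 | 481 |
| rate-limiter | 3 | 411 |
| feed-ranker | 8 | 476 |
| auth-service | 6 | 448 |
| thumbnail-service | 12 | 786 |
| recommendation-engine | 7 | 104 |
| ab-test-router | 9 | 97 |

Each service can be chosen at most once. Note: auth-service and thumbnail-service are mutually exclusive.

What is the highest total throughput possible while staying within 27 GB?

1900

Log-shipper + search-indexer + rate-limiter + feed-ranker uses 26 of the 27 GB and totals 1900.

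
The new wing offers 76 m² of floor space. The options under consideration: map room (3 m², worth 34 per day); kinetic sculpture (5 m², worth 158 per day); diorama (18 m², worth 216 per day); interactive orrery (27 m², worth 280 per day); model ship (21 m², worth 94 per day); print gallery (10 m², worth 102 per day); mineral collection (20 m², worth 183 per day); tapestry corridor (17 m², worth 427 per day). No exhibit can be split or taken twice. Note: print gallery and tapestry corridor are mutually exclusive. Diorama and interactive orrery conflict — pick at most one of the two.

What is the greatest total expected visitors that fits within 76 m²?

Best packing: map room + kinetic sculpture + interactive orrery + mineral collection + tapestry corridor — 72 m², 1082 total.
That's the maximum — no feasible swap from here does better than 1082.

1082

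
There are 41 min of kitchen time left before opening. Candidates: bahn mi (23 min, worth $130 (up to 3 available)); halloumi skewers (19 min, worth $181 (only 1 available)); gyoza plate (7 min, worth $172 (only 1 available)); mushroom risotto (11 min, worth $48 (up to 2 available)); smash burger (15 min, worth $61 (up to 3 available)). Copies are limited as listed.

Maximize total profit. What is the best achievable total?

The ratio heuristic lands on halloumi skewers + gyoza plate + mushroom risotto (401) but leaves 4 min idle.
The 11 min tied up in mushroom risotto is better spent on smash burger — total rises to 414 (41 min).
That's the maximum — no swap from here does better than 414.

414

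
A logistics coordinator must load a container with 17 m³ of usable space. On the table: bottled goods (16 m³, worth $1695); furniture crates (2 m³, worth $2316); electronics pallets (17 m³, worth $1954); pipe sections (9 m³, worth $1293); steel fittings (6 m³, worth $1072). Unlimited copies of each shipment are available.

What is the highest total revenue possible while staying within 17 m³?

By revenue per m³: furniture crates 1158.00, steel fittings 178.67, pipe sections 143.67 lead.
Taking 8×furniture crates: 16 m³ used, 18528 in revenue.

18528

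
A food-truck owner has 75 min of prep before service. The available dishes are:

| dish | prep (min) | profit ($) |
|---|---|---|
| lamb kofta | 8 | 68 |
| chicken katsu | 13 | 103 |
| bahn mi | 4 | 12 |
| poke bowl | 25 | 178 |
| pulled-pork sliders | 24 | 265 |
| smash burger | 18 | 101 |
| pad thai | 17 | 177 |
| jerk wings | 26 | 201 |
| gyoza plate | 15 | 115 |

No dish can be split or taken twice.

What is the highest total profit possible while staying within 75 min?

711

A density-first pass picks lamb kofta + chicken katsu + bahn mi + pulled-pork sliders + pad thai — 625 at 66 min.
Replace chicken katsu and bahn mi with jerk wings: the trade gains 86 net, giving 711 at 75 min.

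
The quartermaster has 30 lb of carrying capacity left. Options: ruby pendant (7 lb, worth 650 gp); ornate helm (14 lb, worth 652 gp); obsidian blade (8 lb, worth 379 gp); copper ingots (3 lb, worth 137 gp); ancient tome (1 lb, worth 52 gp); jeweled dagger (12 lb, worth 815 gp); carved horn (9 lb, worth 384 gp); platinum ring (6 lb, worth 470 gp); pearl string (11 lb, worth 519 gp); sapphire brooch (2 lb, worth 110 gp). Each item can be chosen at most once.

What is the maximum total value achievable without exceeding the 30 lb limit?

2182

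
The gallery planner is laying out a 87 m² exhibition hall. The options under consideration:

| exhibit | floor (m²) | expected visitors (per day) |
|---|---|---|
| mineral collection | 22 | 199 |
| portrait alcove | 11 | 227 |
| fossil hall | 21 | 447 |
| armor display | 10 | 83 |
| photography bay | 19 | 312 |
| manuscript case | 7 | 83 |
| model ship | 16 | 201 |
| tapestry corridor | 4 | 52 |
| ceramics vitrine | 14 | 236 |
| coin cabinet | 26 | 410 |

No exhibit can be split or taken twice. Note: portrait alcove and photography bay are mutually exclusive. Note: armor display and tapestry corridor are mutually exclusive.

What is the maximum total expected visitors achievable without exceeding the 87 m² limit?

1488

Density check — fossil hall 21.29, portrait alcove 20.64, ceramics vitrine 16.86 are the best per m².
Taking fossil hall + photography bay + manuscript case + ceramics vitrine + coin cabinet: 87 m² used, 1488 in expected visitors.
The closest alternative, fossil hall + photography bay + tapestry corridor + ceramics vitrine + coin cabinet, reaches only 1457.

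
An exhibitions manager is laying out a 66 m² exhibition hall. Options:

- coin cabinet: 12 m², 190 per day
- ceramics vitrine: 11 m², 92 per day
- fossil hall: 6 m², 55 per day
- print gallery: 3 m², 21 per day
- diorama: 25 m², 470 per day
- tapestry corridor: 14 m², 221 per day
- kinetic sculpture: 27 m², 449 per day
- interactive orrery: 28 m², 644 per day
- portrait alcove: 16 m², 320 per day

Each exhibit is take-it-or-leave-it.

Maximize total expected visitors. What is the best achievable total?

1304

By expected visitors per m²: interactive orrery 23.00, portrait alcove 20.00, diorama 18.80 lead.
A density-first pass picks coin cabinet + fossil hall + print gallery + interactive orrery + portrait alcove — 1230 at 65 m².
Dropping fossil hall and print gallery and portrait alcove frees 25 m²; slotting in diorama (25 m²) lifts the total to 1304 at 65 m².
That's the maximum — no swap from here does better than 1304.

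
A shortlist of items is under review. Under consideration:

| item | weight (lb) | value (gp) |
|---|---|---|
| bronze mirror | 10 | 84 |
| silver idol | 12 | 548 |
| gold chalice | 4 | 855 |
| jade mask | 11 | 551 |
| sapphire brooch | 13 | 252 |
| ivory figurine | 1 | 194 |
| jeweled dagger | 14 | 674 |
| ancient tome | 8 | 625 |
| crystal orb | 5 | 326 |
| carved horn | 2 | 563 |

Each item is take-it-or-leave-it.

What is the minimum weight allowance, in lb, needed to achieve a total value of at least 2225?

Need the lightest bundle worth ≥ 2225.
gold chalice + ivory figurine + ancient tome + carved horn: 2237 value at 15 lb.
No combination under 15 lb hits 2225.

15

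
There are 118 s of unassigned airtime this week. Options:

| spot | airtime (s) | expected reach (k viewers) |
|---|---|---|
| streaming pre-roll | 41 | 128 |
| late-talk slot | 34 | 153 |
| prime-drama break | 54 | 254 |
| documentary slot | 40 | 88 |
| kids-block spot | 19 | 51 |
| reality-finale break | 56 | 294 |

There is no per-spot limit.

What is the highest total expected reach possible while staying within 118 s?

588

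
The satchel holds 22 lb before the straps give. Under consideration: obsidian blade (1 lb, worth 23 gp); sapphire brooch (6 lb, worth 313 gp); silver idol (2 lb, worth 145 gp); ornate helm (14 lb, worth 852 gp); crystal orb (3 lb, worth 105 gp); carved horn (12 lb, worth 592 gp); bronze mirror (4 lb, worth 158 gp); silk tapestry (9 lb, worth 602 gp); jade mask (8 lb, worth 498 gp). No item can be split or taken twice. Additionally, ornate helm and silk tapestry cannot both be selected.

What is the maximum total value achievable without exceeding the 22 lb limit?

1350

Ranking by ratio (value/lb): silver idol 72.50, silk tapestry 66.89, jade mask 62.25.
Taking ornate helm + jade mask: 22 lb used, 1350 in value.
Nothing else feasible within 22 lb beats 1350.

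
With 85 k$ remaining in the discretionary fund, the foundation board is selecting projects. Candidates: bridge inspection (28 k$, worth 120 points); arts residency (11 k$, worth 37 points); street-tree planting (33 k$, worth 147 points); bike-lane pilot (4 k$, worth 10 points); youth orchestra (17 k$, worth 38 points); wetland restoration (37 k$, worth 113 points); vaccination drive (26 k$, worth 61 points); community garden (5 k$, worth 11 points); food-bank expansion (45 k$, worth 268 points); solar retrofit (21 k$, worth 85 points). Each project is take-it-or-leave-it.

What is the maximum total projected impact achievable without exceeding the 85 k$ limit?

Greedy by ratio would take street-tree planting + bike-lane pilot + food-bank expansion: 82 k$ used, total 425.
Dropping bike-lane pilot frees 4 k$; slotting in community garden (5 k$) lifts the total to 426 at 83 k$.
Next best is bridge inspection + arts residency + food-bank expansion at 425 (84 k$) — short by 1.

426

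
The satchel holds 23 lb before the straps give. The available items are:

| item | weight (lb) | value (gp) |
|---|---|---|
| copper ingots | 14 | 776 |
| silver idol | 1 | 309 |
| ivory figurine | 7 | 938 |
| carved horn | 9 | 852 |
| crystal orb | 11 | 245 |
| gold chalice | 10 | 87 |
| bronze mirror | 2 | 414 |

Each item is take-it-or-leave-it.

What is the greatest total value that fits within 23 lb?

Silver idol + ivory figurine + carved horn + bronze mirror uses 19 of the 23 lb and totals 2513.
An exhaustive check of the 128 subsets confirms 2513.

2513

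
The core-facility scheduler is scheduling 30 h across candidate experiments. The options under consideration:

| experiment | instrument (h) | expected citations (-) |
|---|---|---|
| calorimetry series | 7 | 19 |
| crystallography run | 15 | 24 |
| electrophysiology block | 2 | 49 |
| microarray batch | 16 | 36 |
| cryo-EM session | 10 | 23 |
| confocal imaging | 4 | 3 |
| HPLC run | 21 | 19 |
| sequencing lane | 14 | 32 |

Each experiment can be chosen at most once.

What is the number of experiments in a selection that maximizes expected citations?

Optimal total is 108.
One optimal bundle: electrophysiology block + microarray batch + cryo-EM session (28 h).
Every optimal selection uses 3 experiments.

3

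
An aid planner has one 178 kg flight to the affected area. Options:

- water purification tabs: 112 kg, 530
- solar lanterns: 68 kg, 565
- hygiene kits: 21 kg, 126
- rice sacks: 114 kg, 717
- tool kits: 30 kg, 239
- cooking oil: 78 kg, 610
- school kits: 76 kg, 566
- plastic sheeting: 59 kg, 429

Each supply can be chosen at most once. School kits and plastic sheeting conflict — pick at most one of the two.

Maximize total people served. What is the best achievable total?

Best packing: solar lanterns + tool kits + cooking oil — 176 kg, 1414 total.

1414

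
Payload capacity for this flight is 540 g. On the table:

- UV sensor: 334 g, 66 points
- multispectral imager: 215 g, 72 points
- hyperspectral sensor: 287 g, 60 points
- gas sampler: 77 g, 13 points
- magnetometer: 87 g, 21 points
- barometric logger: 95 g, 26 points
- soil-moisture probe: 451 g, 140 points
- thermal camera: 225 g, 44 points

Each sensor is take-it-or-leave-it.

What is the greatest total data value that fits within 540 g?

161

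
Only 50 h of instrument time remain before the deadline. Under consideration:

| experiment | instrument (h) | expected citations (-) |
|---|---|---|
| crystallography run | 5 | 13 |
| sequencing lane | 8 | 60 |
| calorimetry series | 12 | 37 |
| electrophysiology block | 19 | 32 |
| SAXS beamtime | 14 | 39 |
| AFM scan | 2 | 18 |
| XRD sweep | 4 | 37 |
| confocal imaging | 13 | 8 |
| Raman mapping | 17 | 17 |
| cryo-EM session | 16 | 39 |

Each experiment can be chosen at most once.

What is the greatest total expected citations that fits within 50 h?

206

A density-first pass picks crystallography run + sequencing lane + calorimetry series + SAXS beamtime + AFM scan + XRD sweep — 204 at 45 h.
Replace calorimetry series with cryo-EM session: the trade gains 2 net, giving 206 at 49 h.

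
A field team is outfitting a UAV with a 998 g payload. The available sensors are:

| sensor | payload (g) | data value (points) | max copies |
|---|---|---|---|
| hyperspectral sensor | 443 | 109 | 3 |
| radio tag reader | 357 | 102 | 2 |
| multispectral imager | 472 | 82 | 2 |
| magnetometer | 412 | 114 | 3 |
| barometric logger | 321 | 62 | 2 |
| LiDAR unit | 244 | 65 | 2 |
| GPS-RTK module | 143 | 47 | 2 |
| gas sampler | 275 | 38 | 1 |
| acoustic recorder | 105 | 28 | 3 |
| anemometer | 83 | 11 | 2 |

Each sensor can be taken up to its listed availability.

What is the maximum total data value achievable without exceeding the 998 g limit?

By data value per g: GPS-RTK module 0.33, radio tag reader 0.29, magnetometer 0.28, acoustic recorder 0.27 lead.
Taking the top-ratio sensors first gives radio tag reader + 2×GPS-RTK module + 3×acoustic recorder for 280 (958 g).
Replace 2×acoustic recorder with LiDAR unit: the trade gains 9 net, giving 289 at 992 g.

289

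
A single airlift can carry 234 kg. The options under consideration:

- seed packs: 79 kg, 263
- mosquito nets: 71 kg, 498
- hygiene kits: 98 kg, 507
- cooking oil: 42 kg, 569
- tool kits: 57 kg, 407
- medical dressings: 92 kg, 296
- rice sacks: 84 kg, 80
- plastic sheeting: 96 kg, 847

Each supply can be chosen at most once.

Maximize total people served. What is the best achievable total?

Density check — cooking oil 13.55, plastic sheeting 8.82, tool kits 7.14 are the best per kg.
Greedy by ratio would take cooking oil + tool kits + plastic sheeting: 195 kg used, total 1823.
The 57 kg tied up in tool kits is better spent on mosquito nets — total rises to 1914 (209 kg).
Next best is cooking oil + tool kits + plastic sheeting at 1823 (195 kg) — short by 91.

1914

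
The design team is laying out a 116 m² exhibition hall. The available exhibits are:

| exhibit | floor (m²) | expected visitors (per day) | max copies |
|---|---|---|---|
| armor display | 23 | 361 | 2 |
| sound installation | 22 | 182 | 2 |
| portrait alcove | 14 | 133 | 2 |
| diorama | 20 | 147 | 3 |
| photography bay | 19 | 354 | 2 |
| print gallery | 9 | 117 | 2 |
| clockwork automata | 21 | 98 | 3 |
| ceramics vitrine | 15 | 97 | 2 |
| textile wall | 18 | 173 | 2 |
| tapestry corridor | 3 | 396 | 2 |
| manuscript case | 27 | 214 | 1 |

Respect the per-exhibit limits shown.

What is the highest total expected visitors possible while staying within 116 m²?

By expected visitors per m²: tapestry corridor 132.00, photography bay 18.63, armor display 15.70, print gallery 13.00 lead.
The ratio heuristic lands on 2×armor display + 2×photography bay + 2×print gallery + 2×tapestry corridor (2456) but leaves 8 m² idle.
The 9 m² tied up in print gallery is better spent on portrait alcove — total rises to 2472 (113 m²).

2472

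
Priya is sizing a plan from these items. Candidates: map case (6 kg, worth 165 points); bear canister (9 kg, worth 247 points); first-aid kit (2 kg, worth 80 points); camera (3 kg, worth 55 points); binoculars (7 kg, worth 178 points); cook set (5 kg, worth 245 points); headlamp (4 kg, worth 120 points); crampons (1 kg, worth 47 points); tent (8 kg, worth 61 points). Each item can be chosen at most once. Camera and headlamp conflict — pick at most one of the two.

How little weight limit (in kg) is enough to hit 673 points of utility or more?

Need the lightest bundle worth ≥ 673.
bear canister + first-aid kit + cook set + headlamp: 692 utility at 20 kg.
No combination under 20 kg hits 673.

20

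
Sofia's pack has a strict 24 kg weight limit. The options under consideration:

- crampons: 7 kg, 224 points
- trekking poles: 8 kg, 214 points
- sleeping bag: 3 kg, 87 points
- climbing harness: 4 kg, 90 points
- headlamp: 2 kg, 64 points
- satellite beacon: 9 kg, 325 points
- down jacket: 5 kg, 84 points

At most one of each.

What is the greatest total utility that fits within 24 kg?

763

By utility per kg: satellite beacon 36.11, crampons 32.00, headlamp 32.00 lead.
The ratio heuristic lands on crampons + sleeping bag + headlamp + satellite beacon (700) but leaves 3 kg idle.
The 5 kg tied up in sleeping bag and headlamp is better spent on trekking poles — total rises to 763 (24 kg).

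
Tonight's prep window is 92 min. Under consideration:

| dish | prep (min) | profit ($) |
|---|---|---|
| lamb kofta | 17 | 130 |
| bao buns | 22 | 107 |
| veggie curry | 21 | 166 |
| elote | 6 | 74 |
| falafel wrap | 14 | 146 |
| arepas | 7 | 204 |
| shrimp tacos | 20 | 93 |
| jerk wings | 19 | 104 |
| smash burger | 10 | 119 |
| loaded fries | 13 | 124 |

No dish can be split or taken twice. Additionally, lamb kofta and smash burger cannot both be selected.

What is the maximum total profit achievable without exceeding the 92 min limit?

Veggie curry + elote + falafel wrap + arepas + jerk wings + smash burger + loaded fries uses 90 of the 92 min and totals 937.
That's the maximum — no feasible swap from here does better than 937.

937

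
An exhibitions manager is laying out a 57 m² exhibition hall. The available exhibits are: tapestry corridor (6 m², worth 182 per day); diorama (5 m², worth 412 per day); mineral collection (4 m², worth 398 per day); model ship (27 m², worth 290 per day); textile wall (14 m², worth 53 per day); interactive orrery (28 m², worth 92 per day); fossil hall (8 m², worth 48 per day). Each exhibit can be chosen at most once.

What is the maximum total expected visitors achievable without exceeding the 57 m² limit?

1335

Taking the top-ratio exhibits first gives tapestry corridor + diorama + mineral collection + model ship + fossil hall for 1330 (50 m²).
The 8 m² tied up in fossil hall is better spent on textile wall — total rises to 1335 (56 m²).
No other feasible combination exceeds 1335.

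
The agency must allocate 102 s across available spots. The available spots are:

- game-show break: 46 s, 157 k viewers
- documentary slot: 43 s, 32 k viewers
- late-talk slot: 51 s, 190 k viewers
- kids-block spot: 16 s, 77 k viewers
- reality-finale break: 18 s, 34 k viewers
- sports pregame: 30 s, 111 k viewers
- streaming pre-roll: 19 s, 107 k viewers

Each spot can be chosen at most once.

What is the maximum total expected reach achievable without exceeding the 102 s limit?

A density-first pass picks late-talk slot + kids-block spot + streaming pre-roll — 374 at 86 s.
Dropping kids-block spot frees 16 s; slotting in sports pregame (30 s) lifts the total to 408 at 100 s.

408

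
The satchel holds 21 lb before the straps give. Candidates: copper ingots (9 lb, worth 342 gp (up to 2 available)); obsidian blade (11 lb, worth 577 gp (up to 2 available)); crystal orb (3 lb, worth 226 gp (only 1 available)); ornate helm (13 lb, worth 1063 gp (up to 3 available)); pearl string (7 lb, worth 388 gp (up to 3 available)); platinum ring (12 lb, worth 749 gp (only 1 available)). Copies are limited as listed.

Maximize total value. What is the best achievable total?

1451

Greedy by ratio would take crystal orb + ornate helm: 16 lb used, total 1289.
Dropping crystal orb frees 3 lb; slotting in pearl string (7 lb) lifts the total to 1451 at 20 lb.
Nothing else within 21 lb beats 1451.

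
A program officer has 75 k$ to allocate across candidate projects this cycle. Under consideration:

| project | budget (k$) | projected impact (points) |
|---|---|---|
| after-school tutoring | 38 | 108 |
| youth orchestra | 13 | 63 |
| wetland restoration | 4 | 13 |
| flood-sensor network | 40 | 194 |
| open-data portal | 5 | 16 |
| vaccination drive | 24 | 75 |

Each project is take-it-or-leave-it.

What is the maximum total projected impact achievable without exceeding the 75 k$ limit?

298

Greedy by ratio would take youth orchestra + wetland restoration + flood-sensor network + open-data portal: 62 k$ used, total 286.
Replace youth orchestra with vaccination drive: the trade gains 12 net, giving 298 at 73 k$.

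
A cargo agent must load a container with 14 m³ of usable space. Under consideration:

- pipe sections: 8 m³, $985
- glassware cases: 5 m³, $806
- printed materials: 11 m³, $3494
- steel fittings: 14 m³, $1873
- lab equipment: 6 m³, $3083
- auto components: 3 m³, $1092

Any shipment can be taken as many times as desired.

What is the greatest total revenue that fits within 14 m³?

Density check — lab equipment 513.83, auto components 364.00, printed materials 317.64 are the best per m³.
The ratio ordering already packs tightly: 2×lab equipment, 12 m³, 6166.
Every other selection either busts 14 m³ or fails to beat 6166.

6166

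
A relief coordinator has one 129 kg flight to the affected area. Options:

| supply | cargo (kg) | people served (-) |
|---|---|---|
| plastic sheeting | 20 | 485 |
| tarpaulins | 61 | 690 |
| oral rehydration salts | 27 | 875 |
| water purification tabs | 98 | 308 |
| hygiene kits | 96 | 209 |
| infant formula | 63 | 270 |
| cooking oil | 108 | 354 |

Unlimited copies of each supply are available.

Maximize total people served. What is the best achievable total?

Taking plastic sheeting + 4×oral rehydration salts: 128 kg used, 3985 in people served.
Every other selection either busts 129 kg or fails to beat 3985.

3985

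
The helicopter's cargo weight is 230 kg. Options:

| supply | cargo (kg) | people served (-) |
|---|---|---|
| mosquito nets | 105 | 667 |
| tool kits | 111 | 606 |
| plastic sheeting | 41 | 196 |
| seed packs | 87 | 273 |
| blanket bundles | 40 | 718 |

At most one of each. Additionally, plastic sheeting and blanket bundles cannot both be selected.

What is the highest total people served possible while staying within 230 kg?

1385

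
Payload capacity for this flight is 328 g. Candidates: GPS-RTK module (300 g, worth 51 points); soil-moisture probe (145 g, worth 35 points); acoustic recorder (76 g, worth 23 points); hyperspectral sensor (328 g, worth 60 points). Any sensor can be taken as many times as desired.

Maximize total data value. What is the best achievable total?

Best packing: 4×acoustic recorder — 304 g, 92 total.
That's the maximum — no swap from here does better than 92.

92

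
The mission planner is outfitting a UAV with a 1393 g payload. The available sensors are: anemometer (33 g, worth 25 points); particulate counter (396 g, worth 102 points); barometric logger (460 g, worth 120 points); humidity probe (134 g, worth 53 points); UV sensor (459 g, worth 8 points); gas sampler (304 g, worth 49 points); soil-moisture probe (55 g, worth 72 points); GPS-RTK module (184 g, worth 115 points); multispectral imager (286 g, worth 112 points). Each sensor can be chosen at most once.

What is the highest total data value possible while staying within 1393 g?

The ratio heuristic lands on anemometer + barometric logger + humidity probe + soil-moisture probe + GPS-RTK module + multispectral imager (497) but leaves 241 g idle.
The 460 g tied up in barometric logger is better spent on particulate counter + gas sampler — total rises to 528 (1392 g).

528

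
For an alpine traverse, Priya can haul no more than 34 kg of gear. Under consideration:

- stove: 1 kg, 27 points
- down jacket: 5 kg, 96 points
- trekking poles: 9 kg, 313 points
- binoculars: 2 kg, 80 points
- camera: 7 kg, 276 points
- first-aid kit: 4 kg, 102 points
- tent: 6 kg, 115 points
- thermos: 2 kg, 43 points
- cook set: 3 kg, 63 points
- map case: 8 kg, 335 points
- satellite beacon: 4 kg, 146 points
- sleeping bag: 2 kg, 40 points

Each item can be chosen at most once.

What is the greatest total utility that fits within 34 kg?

1252

Ranking by ratio (utility/kg): map case 41.88, binoculars 40.00, camera 39.43, satellite beacon 36.50.
Taking the top-ratio items first gives stove + trekking poles + binoculars + camera + thermos + map case + satellite beacon for 1220 (33 kg).
Replace stove and thermos with first-aid kit: the trade gains 32 net, giving 1252 at 34 kg.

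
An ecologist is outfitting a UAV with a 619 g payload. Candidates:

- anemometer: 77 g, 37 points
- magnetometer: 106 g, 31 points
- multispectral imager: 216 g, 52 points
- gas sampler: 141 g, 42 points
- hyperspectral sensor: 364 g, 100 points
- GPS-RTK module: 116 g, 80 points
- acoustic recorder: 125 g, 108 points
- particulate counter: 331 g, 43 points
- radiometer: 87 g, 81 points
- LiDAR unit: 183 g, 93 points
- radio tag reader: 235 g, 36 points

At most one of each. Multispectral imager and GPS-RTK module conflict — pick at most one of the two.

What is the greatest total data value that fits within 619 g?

Taking anemometer + GPS-RTK module + acoustic recorder + radiometer + LiDAR unit: 588 g used, 399 in data value.
Nothing else feasible within 619 g beats 399.

399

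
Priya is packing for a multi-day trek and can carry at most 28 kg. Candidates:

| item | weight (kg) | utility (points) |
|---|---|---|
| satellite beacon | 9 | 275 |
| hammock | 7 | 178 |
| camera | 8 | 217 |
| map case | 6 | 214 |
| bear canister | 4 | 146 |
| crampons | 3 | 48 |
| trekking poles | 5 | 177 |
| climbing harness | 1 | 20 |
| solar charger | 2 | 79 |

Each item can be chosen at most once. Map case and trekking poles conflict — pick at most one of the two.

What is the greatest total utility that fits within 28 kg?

Best packing: satellite beacon + camera + bear canister + trekking poles + solar charger — 28 kg, 894 total.
Every other selection either busts 28 kg or breaks a pairing rule or fails to beat 894.

894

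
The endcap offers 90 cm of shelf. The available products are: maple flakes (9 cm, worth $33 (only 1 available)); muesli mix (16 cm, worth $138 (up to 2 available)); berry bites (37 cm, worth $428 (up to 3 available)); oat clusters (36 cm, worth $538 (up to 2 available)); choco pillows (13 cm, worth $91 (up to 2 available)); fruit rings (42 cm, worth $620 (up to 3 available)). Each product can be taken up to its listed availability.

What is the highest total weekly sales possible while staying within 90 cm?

1240

Ranking by ratio (weekly sales/cm): oat clusters 14.94, fruit rings 14.76, berry bites 11.57, muesli mix 8.62.
A density-first pass picks muesli mix + 2×oat clusters — 1214 at 88 cm.
The 88 cm tied up in muesli mix and 2×oat clusters is better spent on 2×fruit rings — total rises to 1240 (84 cm).
No other feasible combination exceeds 1240.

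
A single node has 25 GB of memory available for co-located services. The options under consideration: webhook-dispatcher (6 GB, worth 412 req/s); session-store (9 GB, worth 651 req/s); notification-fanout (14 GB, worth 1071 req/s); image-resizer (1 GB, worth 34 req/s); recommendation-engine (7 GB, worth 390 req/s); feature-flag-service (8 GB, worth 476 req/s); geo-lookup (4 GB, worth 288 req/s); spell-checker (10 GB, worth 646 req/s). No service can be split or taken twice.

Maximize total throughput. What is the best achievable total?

1805

Ranking by ratio (throughput/GB): notification-fanout 76.50, session-store 72.33, geo-lookup 72.00, webhook-dispatcher 68.67.
Filling by ratio: session-store + notification-fanout + image-resizer for 1756, with 1 GB left unused.
Replace session-store with webhook-dispatcher + geo-lookup: the trade gains 49 net, giving 1805 at 25 GB.
Next best is webhook-dispatcher + notification-fanout + geo-lookup at 1771 (24 GB) — short by 34.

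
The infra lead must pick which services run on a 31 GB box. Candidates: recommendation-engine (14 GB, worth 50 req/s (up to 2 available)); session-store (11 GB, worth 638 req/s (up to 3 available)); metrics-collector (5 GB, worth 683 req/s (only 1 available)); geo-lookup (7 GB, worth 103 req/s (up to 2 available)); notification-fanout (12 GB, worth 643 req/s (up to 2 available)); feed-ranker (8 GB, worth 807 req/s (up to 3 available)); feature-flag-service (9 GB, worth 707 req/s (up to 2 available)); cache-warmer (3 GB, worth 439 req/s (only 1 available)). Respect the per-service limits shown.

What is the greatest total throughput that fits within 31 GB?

3104

Taking the top-ratio services first gives metrics-collector + geo-lookup + 2×feed-ranker + cache-warmer for 2839 (31 GB).
Dropping geo-lookup and cache-warmer frees 10 GB; slotting in feed-ranker (8 GB) lifts the total to 3104 at 29 GB.
No other feasible combination exceeds 3104.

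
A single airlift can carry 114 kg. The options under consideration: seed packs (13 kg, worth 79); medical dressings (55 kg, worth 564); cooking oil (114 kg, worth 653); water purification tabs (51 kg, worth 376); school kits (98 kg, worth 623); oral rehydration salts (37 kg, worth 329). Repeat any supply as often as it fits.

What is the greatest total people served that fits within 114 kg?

1128

By people served per kg: medical dressings 10.25, oral rehydration salts 8.89, water purification tabs 7.37, school kits 6.36 lead.
2×medical dressings uses 110 of the 114 kg and totals 1128.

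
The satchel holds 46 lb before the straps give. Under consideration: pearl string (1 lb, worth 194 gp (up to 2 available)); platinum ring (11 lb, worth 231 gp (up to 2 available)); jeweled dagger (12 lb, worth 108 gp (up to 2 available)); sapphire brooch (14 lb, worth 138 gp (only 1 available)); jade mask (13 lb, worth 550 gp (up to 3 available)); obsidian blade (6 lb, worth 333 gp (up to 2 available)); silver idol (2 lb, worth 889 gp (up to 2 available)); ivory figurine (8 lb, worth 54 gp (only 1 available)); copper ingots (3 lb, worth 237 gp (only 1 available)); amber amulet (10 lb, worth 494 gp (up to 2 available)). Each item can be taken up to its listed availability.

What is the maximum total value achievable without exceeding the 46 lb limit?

4113

By value per lb: silver idol 444.50, pearl string 194.00, copper ingots 79.00 lead.
Taking the top-ratio items first gives 2×pearl string + 2×obsidian blade + 2×silver idol + copper ingots + 2×amber amulet for 4057 (41 lb).
Dropping amber amulet frees 10 lb; slotting in jade mask (13 lb) lifts the total to 4113 at 44 lb.
Every other selection either busts 46 lb or exceeds an availability limit or fails to beat 4113.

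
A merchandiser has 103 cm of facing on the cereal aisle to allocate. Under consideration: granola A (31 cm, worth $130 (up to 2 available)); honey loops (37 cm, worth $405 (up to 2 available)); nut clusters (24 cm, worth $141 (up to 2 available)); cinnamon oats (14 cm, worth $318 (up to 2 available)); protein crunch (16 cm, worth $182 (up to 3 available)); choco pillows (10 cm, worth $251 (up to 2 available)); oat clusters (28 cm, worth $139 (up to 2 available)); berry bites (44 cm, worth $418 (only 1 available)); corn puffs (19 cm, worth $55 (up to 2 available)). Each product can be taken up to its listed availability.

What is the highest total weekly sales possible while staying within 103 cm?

Filling by ratio: 2×cinnamon oats + 3×protein crunch + 2×choco pillows for 1684, with 7 cm left unused.
Replace 2×protein crunch with honey loops: the trade gains 41 net, giving 1725 at 101 cm.
Every other selection either busts 103 cm or exceeds an availability limit or fails to beat 1725.

1725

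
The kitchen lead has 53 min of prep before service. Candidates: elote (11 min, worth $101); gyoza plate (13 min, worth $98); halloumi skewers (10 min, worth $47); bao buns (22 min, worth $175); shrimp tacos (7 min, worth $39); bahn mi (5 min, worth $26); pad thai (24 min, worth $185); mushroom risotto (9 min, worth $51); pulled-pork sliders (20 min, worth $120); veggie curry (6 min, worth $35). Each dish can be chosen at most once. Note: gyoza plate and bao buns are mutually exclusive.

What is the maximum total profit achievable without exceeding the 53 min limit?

410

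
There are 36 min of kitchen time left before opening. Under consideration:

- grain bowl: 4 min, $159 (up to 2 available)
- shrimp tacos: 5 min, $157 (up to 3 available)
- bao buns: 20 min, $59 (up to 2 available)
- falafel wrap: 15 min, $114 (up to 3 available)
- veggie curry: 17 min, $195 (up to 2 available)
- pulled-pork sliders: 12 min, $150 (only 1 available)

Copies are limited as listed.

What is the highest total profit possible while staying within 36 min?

2×grain bowl + 3×shrimp tacos + pulled-pork sliders uses 35 of the 36 min and totals 939.
Every other selection either busts 36 min or exceeds an availability limit or fails to beat 939.

939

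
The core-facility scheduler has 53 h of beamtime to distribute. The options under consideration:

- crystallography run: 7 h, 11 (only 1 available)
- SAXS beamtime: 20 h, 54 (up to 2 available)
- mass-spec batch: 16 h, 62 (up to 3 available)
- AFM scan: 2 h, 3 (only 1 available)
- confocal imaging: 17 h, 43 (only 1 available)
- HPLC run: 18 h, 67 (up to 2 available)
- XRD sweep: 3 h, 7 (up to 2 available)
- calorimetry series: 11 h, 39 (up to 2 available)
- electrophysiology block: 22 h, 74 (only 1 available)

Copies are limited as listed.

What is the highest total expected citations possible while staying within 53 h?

198

Density check — mass-spec batch 3.88, HPLC run 3.72, calorimetry series 3.55, electrophysiology block 3.36 are the best per h.
A density-first pass picks 3×mass-spec batch + AFM scan + XRD sweep — 196 at 53 h.
The 18 h tied up in mass-spec batch and AFM scan is better spent on HPLC run — total rises to 198 (53 h).
That's the maximum — no swap from here does better than 198.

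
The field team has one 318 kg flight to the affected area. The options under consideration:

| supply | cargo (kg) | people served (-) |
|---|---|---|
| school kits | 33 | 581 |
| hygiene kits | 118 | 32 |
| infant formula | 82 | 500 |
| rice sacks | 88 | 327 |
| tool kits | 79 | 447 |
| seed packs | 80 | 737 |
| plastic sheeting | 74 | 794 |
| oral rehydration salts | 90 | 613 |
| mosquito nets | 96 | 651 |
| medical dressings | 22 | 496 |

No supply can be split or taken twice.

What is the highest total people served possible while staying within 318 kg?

Filling by ratio: school kits + seed packs + plastic sheeting + oral rehydration salts + medical dressings for 3221, with 19 kg left unused.
Dropping oral rehydration salts frees 90 kg; slotting in mosquito nets (96 kg) lifts the total to 3259 at 305 kg.

3259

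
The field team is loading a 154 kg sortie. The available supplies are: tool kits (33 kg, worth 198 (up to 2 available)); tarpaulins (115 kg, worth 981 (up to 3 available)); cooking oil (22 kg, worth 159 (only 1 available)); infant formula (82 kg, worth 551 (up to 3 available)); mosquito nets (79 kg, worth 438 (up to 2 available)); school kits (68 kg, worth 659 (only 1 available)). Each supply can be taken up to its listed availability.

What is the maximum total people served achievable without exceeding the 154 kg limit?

1210

Density check — school kits 9.69, tarpaulins 8.53, cooking oil 7.23, infant formula 6.72 are the best per kg.
Greedy by ratio would take tool kits + cooking oil + school kits: 123 kg used, total 1016.
Replace tool kits and cooking oil with infant formula: the trade gains 194 net, giving 1210 at 150 kg.
Every other selection either busts 154 kg or exceeds an availability limit or fails to beat 1210.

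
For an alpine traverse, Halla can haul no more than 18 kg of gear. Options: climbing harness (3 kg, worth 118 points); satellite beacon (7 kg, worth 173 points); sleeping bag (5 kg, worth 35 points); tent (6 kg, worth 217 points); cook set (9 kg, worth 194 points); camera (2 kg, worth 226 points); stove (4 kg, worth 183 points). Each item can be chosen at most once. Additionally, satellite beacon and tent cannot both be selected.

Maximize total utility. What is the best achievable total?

The ratio ordering already packs tightly: climbing harness + tent + camera + stove, 15 kg, 744.
No other feasible combination exceeds 744.

744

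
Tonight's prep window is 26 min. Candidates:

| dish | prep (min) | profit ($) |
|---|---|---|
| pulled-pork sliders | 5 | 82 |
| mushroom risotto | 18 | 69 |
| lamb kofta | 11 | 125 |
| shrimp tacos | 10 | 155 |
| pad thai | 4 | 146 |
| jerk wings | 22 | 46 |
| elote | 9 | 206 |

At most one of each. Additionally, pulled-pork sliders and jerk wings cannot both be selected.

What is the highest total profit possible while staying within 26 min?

Ranking by ratio (profit/min): pad thai 36.50, elote 22.89, pulled-pork sliders 16.40, shrimp tacos 15.50.
Filling by ratio: pulled-pork sliders + pad thai + elote for 434, with 8 min left unused.
Dropping pulled-pork sliders frees 5 min; slotting in shrimp tacos (10 min) lifts the total to 507 at 23 min.

507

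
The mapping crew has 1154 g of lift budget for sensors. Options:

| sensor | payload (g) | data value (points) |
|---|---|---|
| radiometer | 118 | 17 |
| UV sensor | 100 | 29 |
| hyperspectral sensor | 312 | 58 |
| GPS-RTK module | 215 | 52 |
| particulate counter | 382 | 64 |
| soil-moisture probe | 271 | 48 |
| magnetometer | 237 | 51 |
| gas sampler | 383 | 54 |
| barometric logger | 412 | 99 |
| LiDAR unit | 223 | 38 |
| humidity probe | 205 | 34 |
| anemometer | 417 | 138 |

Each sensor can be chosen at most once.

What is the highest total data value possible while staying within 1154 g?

Ranking by ratio (data value/g): anemometer 0.33, UV sensor 0.29, GPS-RTK module 0.24, barometric logger 0.24.
UV sensor + GPS-RTK module + barometric logger + anemometer uses 1144 of the 1154 g and totals 318.
Every other selection either busts 1154 g or fails to beat 318.

318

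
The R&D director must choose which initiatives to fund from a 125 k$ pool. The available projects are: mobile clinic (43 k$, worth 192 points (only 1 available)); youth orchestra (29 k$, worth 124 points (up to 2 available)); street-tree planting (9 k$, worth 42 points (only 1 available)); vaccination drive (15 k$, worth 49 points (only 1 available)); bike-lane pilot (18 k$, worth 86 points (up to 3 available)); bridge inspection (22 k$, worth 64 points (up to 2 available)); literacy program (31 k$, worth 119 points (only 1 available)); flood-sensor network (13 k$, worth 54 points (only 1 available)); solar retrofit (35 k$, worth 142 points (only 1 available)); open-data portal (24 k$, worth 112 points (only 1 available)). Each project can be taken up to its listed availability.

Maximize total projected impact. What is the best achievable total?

Taking the top-ratio projects first gives youth orchestra + street-tree planting + 3×bike-lane pilot + open-data portal for 536 (116 k$).
The 47 k$ tied up in youth orchestra and bike-lane pilot is better spent on mobile clinic + flood-sensor network — total rises to 572 (125 k$).
That's the maximum — no swap from here does better than 572.

572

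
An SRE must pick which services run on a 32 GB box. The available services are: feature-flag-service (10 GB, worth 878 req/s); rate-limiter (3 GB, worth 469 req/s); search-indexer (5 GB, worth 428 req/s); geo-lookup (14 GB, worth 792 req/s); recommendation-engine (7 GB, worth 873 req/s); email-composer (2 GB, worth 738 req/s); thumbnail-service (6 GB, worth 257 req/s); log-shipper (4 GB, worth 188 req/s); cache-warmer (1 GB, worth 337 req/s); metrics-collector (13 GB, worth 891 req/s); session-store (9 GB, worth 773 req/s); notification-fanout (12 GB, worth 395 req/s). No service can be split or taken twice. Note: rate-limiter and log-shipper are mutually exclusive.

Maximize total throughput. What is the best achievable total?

The ratio ordering already packs tightly: feature-flag-service + rate-limiter + recommendation-engine + email-composer + cache-warmer + session-store, 32 GB, 4068.
Runner-up rate-limiter + search-indexer + recommendation-engine + email-composer + cache-warmer + metrics-collector tops out at 3736.

4068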